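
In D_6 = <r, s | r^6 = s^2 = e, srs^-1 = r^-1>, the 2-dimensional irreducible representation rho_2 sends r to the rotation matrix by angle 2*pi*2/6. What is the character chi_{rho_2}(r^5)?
chi_{rho_2}(r^5) = 2*cos(2*pi*2*5/6) = -1

Explanation: rho_2(r^5) is rotation by angle 2*pi*2*5/6, whose trace is 2*cos(2*pi*2*5/6) = -1.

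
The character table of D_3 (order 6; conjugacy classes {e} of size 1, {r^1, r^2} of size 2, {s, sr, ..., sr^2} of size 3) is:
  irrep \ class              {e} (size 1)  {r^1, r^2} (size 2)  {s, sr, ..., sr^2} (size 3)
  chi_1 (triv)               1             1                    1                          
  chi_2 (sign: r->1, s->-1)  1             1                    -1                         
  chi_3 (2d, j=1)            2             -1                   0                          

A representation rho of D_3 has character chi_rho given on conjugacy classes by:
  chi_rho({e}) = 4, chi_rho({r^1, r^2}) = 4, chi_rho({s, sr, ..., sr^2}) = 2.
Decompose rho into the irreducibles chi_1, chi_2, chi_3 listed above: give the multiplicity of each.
Multiplicities: chi_1: 3, chi_2: 1, chi_3: 0.

Why: Use <chi_rho, chi> = (1/|G|) sum_C |C| * chi_rho(C) * conj(chi(C)) with |G| = 6 for each irreducible chi in the table:
  <chi_rho, chi_1> = (1/6)[1*(4)*conj(1) + 2*(4)*conj(1) + 3*(2)*conj(1)]
      = (1/6)[(4) + (8) + (6)] = 18/6 = 3
  <chi_rho, chi_2> = (1/6)[1*(4)*conj(1) + 2*(4)*conj(1) + 3*(2)*conj(-1)]
      = (1/6)[(4) + (8) + (-6)] = 6/6 = 1
  <chi_rho, chi_3> = (1/6)[1*(4)*conj(2) + 2*(4)*conj(-1) + 3*(2)*conj(0)]
      = (1/6)[(8) + (-8) + (0)] = 0/6 = 0
Dimension check: dim(rho) = sum (mult * dim) = 3*1 + 1*1 + 0*2 = 4 = chi_rho(e) = 4.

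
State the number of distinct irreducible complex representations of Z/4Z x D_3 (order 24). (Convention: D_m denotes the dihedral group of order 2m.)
12

Argument: The number of irreducible complex representations of a finite group equals its number of conjugacy classes. For a direct product, #classes(G x H) = #classes(G) * #classes(H). Z/4Z has 4 classes (abelian), D_3 has 3 classes, so 4 * 3 = 12, so Z/4Z x D_3 (order 24) has exactly 12 irreducible complex representations.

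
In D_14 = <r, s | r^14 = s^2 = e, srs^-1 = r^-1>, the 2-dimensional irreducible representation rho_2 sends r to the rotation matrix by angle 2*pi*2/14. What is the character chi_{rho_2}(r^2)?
chi_{rho_2}(r^2) = 2*cos(2*pi*2*2/14) = -2*cos(3*pi/7)

Proof sketch: rho_2(r^2) is rotation by angle 2*pi*2*2/14, whose trace is 2*cos(2*pi*2*2/14) = -2*cos(3*pi/7).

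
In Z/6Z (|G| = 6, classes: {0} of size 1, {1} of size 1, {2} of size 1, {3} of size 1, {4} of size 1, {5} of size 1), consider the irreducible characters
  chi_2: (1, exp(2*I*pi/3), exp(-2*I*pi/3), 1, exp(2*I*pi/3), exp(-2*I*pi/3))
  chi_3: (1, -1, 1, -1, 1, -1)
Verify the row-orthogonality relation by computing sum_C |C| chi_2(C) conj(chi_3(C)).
Sum = 0; so <chi_2, chi_3> = 0 (distinct irreducibles are orthogonal).

Explanation: Compute term by term over conjugacy classes (|C| * chi_2(C) * conj(chi_3(C))):
  1*(1)*conj(1) + 1*(exp(2*I*pi/3))*conj(-1) + 1*(exp(-2*I*pi/3))*conj(1) + 1*(1)*conj(-1) + 1*(exp(2*I*pi/3))*conj(1) + 1*(exp(-2*I*pi/3))*conj(-1)
  = (1) + (-exp(2*I*pi/3)) + (exp(-2*I*pi/3)) + (-1) + (exp(2*I*pi/3)) + (-exp(-2*I*pi/3))
  = 0.
(Exp terms are combined using exp(i*s)*conj(exp(i*t)) = exp(i*(s-t)), and sums of them are collapsed using the identity that for every m > 1 the m distinct m-th roots of unity sum to 0, e.g. 1 + exp(2*I*pi/3) + exp(-2*I*pi/3) = 0.)
Dividing by |G| = 6 gives 0/6 = 0, matching the row-orthogonality relation <chi_2, chi_3> = [chi_2 = chi_3].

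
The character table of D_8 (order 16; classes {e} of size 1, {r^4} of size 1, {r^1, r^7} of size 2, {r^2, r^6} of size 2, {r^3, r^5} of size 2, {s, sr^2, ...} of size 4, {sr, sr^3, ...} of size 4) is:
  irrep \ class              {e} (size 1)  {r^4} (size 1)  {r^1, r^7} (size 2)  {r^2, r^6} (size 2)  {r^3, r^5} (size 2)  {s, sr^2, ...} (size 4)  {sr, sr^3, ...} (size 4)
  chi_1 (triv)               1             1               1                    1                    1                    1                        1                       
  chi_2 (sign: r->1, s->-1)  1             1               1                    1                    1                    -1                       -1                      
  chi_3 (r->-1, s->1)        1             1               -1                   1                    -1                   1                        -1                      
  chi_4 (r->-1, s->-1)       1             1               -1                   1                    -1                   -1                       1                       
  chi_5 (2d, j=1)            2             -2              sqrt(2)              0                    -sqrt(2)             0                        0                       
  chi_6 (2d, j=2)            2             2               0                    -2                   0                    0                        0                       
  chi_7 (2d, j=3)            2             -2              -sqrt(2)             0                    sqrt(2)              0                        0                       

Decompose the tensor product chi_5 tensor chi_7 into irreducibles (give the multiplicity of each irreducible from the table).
chi_5 tensor chi_7 = chi_3 + chi_4 + chi_6 (all other irreducibles have multiplicity 0).

Details: The character of a tensor product is the pointwise product (chi_5 * chi_7)(C) = chi_5(C) * chi_7(C):
  {e}: (2)*(2), {r^4}: (-2)*(-2), {r^1, r^7}: (sqrt(2))*(-sqrt(2)), {r^2, r^6}: (0)*(0), {r^3, r^5}: (-sqrt(2))*(sqrt(2)), {s, sr^2, ...}: (0)*(0), {sr, sr^3, ...}: (0)*(0)
so (chi_5 * chi_7) takes values
  {e} -> 4, {r^4} -> 4, {r^1, r^7} -> -2, {r^2, r^6} -> 0, {r^3, r^5} -> -2, {s, sr^2, ...} -> 0, {sr, sr^3, ...} -> 0.
Now take the inner product of this character with each irreducible chi from the table, <chi_5*chi_7, chi> = (1/16) sum_C |C| (chi_5*chi_7)(C) conj(chi(C)):
  <chi_5*chi_7, chi_1> = (1/16)[1*(4)*conj(1) + 1*(4)*conj(1) + 2*(-2)*conj(1) + 2*(0)*conj(1) + 2*(-2)*conj(1) + 4*(0)*conj(1) + 4*(0)*conj(1)]
      = (1/16)[(4) + (4) + (-4) + (0) + (-4) + (0) + (0)] = 0/16 = 0
  <chi_5*chi_7, chi_2> = (1/16)[1*(4)*conj(1) + 1*(4)*conj(1) + 2*(-2)*conj(1) + 2*(0)*conj(1) + 2*(-2)*conj(1) + 4*(0)*conj(-1) + 4*(0)*conj(-1)]
      = (1/16)[(4) + (4) + (-4) + (0) + (-4) + (0) + (0)] = 0/16 = 0
  <chi_5*chi_7, chi_3> = (1/16)[1*(4)*conj(1) + 1*(4)*conj(1) + 2*(-2)*conj(-1) + 2*(0)*conj(1) + 2*(-2)*conj(-1) + 4*(0)*conj(1) + 4*(0)*conj(-1)]
      = (1/16)[(4) + (4) + (4) + (0) + (4) + (0) + (0)] = 16/16 = 1
  <chi_5*chi_7, chi_4> = (1/16)[1*(4)*conj(1) + 1*(4)*conj(1) + 2*(-2)*conj(-1) + 2*(0)*conj(1) + 2*(-2)*conj(-1) + 4*(0)*conj(-1) + 4*(0)*conj(1)]
      = (1/16)[(4) + (4) + (4) + (0) + (4) + (0) + (0)] = 16/16 = 1
  <chi_5*chi_7, chi_5> = (1/16)[1*(4)*conj(2) + 1*(4)*conj(-2) + 2*(-2)*conj(sqrt(2)) + 2*(0)*conj(0) + 2*(-2)*conj(-sqrt(2)) + 4*(0)*conj(0) + 4*(0)*conj(0)]
      = (1/16)[(8) + (-8) + (-4*sqrt(2)) + (0) + (4*sqrt(2)) + (0) + (0)] = 0/16 = 0
  <chi_5*chi_7, chi_6> = (1/16)[1*(4)*conj(2) + 1*(4)*conj(2) + 2*(-2)*conj(0) + 2*(0)*conj(-2) + 2*(-2)*conj(0) + 4*(0)*conj(0) + 4*(0)*conj(0)]
      = (1/16)[(8) + (8) + (0) + (0) + (0) + (0) + (0)] = 16/16 = 1
  <chi_5*chi_7, chi_7> = (1/16)[1*(4)*conj(2) + 1*(4)*conj(-2) + 2*(-2)*conj(-sqrt(2)) + 2*(0)*conj(0) + 2*(-2)*conj(sqrt(2)) + 4*(0)*conj(0) + 4*(0)*conj(0)]
      = (1/16)[(8) + (-8) + (4*sqrt(2)) + (0) + (-4*sqrt(2)) + (0) + (0)] = 0/16 = 0
Hence the multiplicities are chi_3: 1, chi_4: 1, chi_6: 1. Dimension check: dim(chi_5)*dim(chi_7) = 2*2 = 4 and sum (mult * dim) = 1*1 + 1*1 + 1*2 = 4.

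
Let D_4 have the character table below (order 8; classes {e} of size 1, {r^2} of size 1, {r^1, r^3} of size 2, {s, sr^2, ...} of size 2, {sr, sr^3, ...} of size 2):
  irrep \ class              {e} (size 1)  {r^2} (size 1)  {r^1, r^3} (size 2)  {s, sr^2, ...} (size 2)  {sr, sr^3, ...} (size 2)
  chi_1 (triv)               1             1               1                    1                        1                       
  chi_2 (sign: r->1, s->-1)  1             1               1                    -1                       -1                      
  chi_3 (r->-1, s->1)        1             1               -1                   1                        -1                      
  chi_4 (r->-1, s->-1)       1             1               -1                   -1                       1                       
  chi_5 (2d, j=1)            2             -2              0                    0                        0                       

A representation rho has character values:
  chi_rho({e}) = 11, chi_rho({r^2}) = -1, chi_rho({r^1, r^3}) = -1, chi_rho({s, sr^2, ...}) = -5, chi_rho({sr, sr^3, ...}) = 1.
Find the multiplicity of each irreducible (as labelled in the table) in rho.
Multiplicities: chi_1: 0, chi_2: 2, chi_3: 0, chi_4: 3, chi_5: 3.

Why: Use <chi_rho, chi> = (1/|G|) sum_C |C| * chi_rho(C) * conj(chi(C)) with |G| = 8 for each irreducible chi in the table:
  <chi_rho, chi_1> = (1/8)[1*(11)*conj(1) + 1*(-1)*conj(1) + 2*(-1)*conj(1) + 2*(-5)*conj(1) + 2*(1)*conj(1)]
      = (1/8)[(11) + (-1) + (-2) + (-10) + (2)] = 0/8 = 0
  <chi_rho, chi_2> = (1/8)[1*(11)*conj(1) + 1*(-1)*conj(1) + 2*(-1)*conj(1) + 2*(-5)*conj(-1) + 2*(1)*conj(-1)]
      = (1/8)[(11) + (-1) + (-2) + (10) + (-2)] = 16/8 = 2
  <chi_rho, chi_3> = (1/8)[1*(11)*conj(1) + 1*(-1)*conj(1) + 2*(-1)*conj(-1) + 2*(-5)*conj(1) + 2*(1)*conj(-1)]
      = (1/8)[(11) + (-1) + (2) + (-10) + (-2)] = 0/8 = 0
  <chi_rho, chi_4> = (1/8)[1*(11)*conj(1) + 1*(-1)*conj(1) + 2*(-1)*conj(-1) + 2*(-5)*conj(-1) + 2*(1)*conj(1)]
      = (1/8)[(11) + (-1) + (2) + (10) + (2)] = 24/8 = 3
  <chi_rho, chi_5> = (1/8)[1*(11)*conj(2) + 1*(-1)*conj(-2) + 2*(-1)*conj(0) + 2*(-5)*conj(0) + 2*(1)*conj(0)]
      = (1/8)[(22) + (2) + (0) + (0) + (0)] = 24/8 = 3
Dimension check: dim(rho) = sum (mult * dim) = 0*1 + 2*1 + 0*1 + 3*1 + 3*2 = 11 = chi_rho(e) = 11.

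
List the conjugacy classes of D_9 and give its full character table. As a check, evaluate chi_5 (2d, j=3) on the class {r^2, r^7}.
Conjugacy classes: {e} of size 1, {r^1, r^8} of size 2, {r^2, r^7} of size 2, {r^3, r^6} of size 2, {r^4, r^5} of size 2, {s, sr, ..., sr^8} of size 9.
Character table:
  irrep \ class              {e} (size 1)  {r^1, r^8} (size 2)  {r^2, r^7} (size 2)  {r^3, r^6} (size 2)  {r^4, r^5} (size 2)  {s, sr, ..., sr^8} (size 9)
  chi_1 (triv)               1             1                    1                    1                    1                    1                          
  chi_2 (sign: r->1, s->-1)  1             1                    1                    1                    1                    -1                         
  chi_3 (2d, j=1)            2             2*cos(2*pi/9)        2*cos(4*pi/9)        -1                   -2*cos(pi/9)         0                          
  chi_4 (2d, j=2)            2             2*cos(4*pi/9)        -2*cos(pi/9)         -1                   2*cos(2*pi/9)        0                          
  chi_5 (2d, j=3)            2             -1                   -1                   2                    -1                   0                          
  chi_6 (2d, j=4)            2             -2*cos(pi/9)         2*cos(2*pi/9)        -1                   2*cos(4*pi/9)        0                          

Spot check: chi_5 (2d, j=3) on {r^2, r^7} = -1.

Details: D_9 has order 2*9 = 18 with 6 conjugacy classes, hence 6 irreducibles. Sum of squared dims 1 + 1 + 4 + 4 + 4 + 4 = 18 = |G|. Linear characters come from the abelianisation; the 2-dimensional irreps have character r^k -> 2*cos(2*pi*j*k/9), reflections -> 0.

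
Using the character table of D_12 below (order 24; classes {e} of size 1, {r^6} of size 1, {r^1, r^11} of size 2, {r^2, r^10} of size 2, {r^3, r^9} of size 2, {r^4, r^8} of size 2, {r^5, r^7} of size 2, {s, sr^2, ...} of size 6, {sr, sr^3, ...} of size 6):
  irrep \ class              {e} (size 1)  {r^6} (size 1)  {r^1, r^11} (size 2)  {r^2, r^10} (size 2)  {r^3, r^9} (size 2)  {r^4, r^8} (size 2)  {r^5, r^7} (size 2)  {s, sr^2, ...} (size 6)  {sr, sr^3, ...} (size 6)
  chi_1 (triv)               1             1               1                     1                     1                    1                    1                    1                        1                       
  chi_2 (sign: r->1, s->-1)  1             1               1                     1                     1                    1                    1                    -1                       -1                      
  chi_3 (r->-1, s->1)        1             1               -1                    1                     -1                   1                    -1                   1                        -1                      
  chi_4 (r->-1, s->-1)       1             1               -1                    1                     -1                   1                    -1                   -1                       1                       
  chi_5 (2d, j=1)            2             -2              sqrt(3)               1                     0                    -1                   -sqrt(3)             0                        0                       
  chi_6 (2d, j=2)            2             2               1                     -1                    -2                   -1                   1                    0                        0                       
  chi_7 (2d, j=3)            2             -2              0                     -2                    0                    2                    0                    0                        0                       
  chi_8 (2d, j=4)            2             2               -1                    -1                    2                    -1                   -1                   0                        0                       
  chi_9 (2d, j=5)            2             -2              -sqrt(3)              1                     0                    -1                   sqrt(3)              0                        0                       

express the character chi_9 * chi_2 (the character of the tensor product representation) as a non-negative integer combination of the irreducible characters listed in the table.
chi_9 tensor chi_2 = chi_9 (all other irreducibles have multiplicity 0).

Justification: The character of a tensor product is the pointwise product (chi_9 * chi_2)(C) = chi_9(C) * chi_2(C):
  {e}: (2)*(1), {r^6}: (-2)*(1), {r^1, r^11}: (-sqrt(3))*(1), {r^2, r^10}: (1)*(1), {r^3, r^9}: (0)*(1), {r^4, r^8}: (-1)*(1), {r^5, r^7}: (sqrt(3))*(1), {s, sr^2, ...}: (0)*(-1), {sr, sr^3, ...}: (0)*(-1)
so (chi_9 * chi_2) takes values
  {e} -> 2, {r^6} -> -2, {r^1, r^11} -> -sqrt(3), {r^2, r^10} -> 1, {r^3, r^9} -> 0, {r^4, r^8} -> -1, {r^5, r^7} -> sqrt(3), {s, sr^2, ...} -> 0, {sr, sr^3, ...} -> 0.
Now take the inner product of this character with each irreducible chi from the table, <chi_9*chi_2, chi> = (1/24) sum_C |C| (chi_9*chi_2)(C) conj(chi(C)):
  <chi_9*chi_2, chi_1> = (1/24)[1*(2)*conj(1) + 1*(-2)*conj(1) + 2*(-sqrt(3))*conj(1) + 2*(1)*conj(1) + 2*(0)*conj(1) + 2*(-1)*conj(1) + 2*(sqrt(3))*conj(1) + 6*(0)*conj(1) + 6*(0)*conj(1)]
      = (1/24)[(2) + (-2) + (-2*sqrt(3)) + (2) + (0) + (-2) + (2*sqrt(3)) + (0) + (0)] = 0/24 = 0
  <chi_9*chi_2, chi_2> = (1/24)[1*(2)*conj(1) + 1*(-2)*conj(1) + 2*(-sqrt(3))*conj(1) + 2*(1)*conj(1) + 2*(0)*conj(1) + 2*(-1)*conj(1) + 2*(sqrt(3))*conj(1) + 6*(0)*conj(-1) + 6*(0)*conj(-1)]
      = (1/24)[(2) + (-2) + (-2*sqrt(3)) + (2) + (0) + (-2) + (2*sqrt(3)) + (0) + (0)] = 0/24 = 0
  <chi_9*chi_2, chi_3> = (1/24)[1*(2)*conj(1) + 1*(-2)*conj(1) + 2*(-sqrt(3))*conj(-1) + 2*(1)*conj(1) + 2*(0)*conj(-1) + 2*(-1)*conj(1) + 2*(sqrt(3))*conj(-1) + 6*(0)*conj(1) + 6*(0)*conj(-1)]
      = (1/24)[(2) + (-2) + (2*sqrt(3)) + (2) + (0) + (-2) + (-2*sqrt(3)) + (0) + (0)] = 0/24 = 0
  <chi_9*chi_2, chi_4> = (1/24)[1*(2)*conj(1) + 1*(-2)*conj(1) + 2*(-sqrt(3))*conj(-1) + 2*(1)*conj(1) + 2*(0)*conj(-1) + 2*(-1)*conj(1) + 2*(sqrt(3))*conj(-1) + 6*(0)*conj(-1) + 6*(0)*conj(1)]
      = (1/24)[(2) + (-2) + (2*sqrt(3)) + (2) + (0) + (-2) + (-2*sqrt(3)) + (0) + (0)] = 0/24 = 0
  <chi_9*chi_2, chi_5> = (1/24)[1*(2)*conj(2) + 1*(-2)*conj(-2) + 2*(-sqrt(3))*conj(sqrt(3)) + 2*(1)*conj(1) + 2*(0)*conj(0) + 2*(-1)*conj(-1) + 2*(sqrt(3))*conj(-sqrt(3)) + 6*(0)*conj(0) + 6*(0)*conj(0)]
      = (1/24)[(4) + (4) + (-6) + (2) + (0) + (2) + (-6) + (0) + (0)] = 0/24 = 0
  <chi_9*chi_2, chi_6> = (1/24)[1*(2)*conj(2) + 1*(-2)*conj(2) + 2*(-sqrt(3))*conj(1) + 2*(1)*conj(-1) + 2*(0)*conj(-2) + 2*(-1)*conj(-1) + 2*(sqrt(3))*conj(1) + 6*(0)*conj(0) + 6*(0)*conj(0)]
      = (1/24)[(4) + (-4) + (-2*sqrt(3)) + (-2) + (0) + (2) + (2*sqrt(3)) + (0) + (0)] = 0/24 = 0
  <chi_9*chi_2, chi_7> = (1/24)[1*(2)*conj(2) + 1*(-2)*conj(-2) + 2*(-sqrt(3))*conj(0) + 2*(1)*conj(-2) + 2*(0)*conj(0) + 2*(-1)*conj(2) + 2*(sqrt(3))*conj(0) + 6*(0)*conj(0) + 6*(0)*conj(0)]
      = (1/24)[(4) + (4) + (0) + (-4) + (0) + (-4) + (0) + (0) + (0)] = 0/24 = 0
  <chi_9*chi_2, chi_8> = (1/24)[1*(2)*conj(2) + 1*(-2)*conj(2) + 2*(-sqrt(3))*conj(-1) + 2*(1)*conj(-1) + 2*(0)*conj(2) + 2*(-1)*conj(-1) + 2*(sqrt(3))*conj(-1) + 6*(0)*conj(0) + 6*(0)*conj(0)]
      = (1/24)[(4) + (-4) + (2*sqrt(3)) + (-2) + (0) + (2) + (-2*sqrt(3)) + (0) + (0)] = 0/24 = 0
  <chi_9*chi_2, chi_9> = (1/24)[1*(2)*conj(2) + 1*(-2)*conj(-2) + 2*(-sqrt(3))*conj(-sqrt(3)) + 2*(1)*conj(1) + 2*(0)*conj(0) + 2*(-1)*conj(-1) + 2*(sqrt(3))*conj(sqrt(3)) + 6*(0)*conj(0) + 6*(0)*conj(0)]
      = (1/24)[(4) + (4) + (6) + (2) + (0) + (2) + (6) + (0) + (0)] = 24/24 = 1
Hence the multiplicities are chi_9: 1. Dimension check: dim(chi_9)*dim(chi_2) = 2*1 = 2 and sum (mult * dim) = 1*2 = 2.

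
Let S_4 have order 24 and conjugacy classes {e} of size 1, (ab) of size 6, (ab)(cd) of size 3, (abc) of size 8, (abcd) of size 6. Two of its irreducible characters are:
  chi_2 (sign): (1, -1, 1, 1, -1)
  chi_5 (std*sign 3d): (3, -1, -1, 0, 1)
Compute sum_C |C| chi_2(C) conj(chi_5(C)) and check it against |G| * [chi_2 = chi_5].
Sum = 0; so <chi_2, chi_5> = 0 (distinct irreducibles are orthogonal).

Solution. Compute term by term over conjugacy classes (|C| * chi_2(C) * conj(chi_5(C))):
  1*(1)*conj(3) + 6*(-1)*conj(-1) + 3*(1)*conj(-1) + 8*(1)*conj(0) + 6*(-1)*conj(1)
  = (3) + (6) + (-3) + (0) + (-6)
  = 0.
Dividing by |G| = 24 gives 0/24 = 0, matching the row-orthogonality relation <chi_2, chi_5> = [chi_2 = chi_5].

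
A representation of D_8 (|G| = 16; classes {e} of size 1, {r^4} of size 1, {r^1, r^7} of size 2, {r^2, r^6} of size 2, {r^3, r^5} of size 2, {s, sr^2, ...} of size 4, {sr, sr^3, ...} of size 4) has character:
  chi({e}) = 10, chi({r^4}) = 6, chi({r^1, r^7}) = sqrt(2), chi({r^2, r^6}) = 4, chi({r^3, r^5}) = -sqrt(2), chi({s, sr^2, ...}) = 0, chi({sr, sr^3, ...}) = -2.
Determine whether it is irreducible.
Not irreducible (reducible): <chi, chi> = 12 > 1.

Justification: <chi, chi> = (1/|G|) sum_C |C| * |chi(C)|^2 = (1/16)[1*|10|^2 + 1*|6|^2 + 2*|sqrt(2)|^2 + 2*|4|^2 + 2*|-sqrt(2)|^2 + 4*|0|^2 + 4*|-2|^2]
  = (1/16)[(100) + (36) + (4) + (32) + (4) + (0) + (16)] = 192/16 = 12.
A character is irreducible iff <chi, chi> = 1, so this representation is reducible.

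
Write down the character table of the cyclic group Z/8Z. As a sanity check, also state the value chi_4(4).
Character table of Z/8Z (irreps indexed chi_0,...,chi_7 with chi_k(m) = zeta_8^(k*m), zeta_8 = exp(2*pi*i/8)):
  irrep \ class  {0} (size 1)  {1} (size 1)    {2} (size 1)  {3} (size 1)    {4} (size 1)  {5} (size 1)    {6} (size 1)  {7} (size 1)  
  chi_0          1             1               1             1               1             1               1             1             
  chi_1          1             exp(I*pi/4)     I             exp(3*I*pi/4)   -1            exp(-3*I*pi/4)  -I            exp(-I*pi/4)  
  chi_2          1             I               -1            -I              1             I               -1            -I            
  chi_3          1             exp(3*I*pi/4)   -I            exp(I*pi/4)     -1            exp(-I*pi/4)    I             exp(-3*I*pi/4)
  chi_4          1             -1              1             -1              1             -1              1             -1            
  chi_5          1             exp(-3*I*pi/4)  I             exp(-I*pi/4)    -1            exp(I*pi/4)     -I            exp(3*I*pi/4) 
  chi_6          1             -I              -1            I               1             -I              -1            I             
  chi_7          1             exp(-I*pi/4)    -I            exp(-3*I*pi/4)  -1            exp(3*I*pi/4)   I             exp(I*pi/4)   

Spot check: chi_4(4) = zeta_8^(4*4) = zeta_8^16 = 1.

Proof sketch: Z/8Z is abelian, so all 8 irreducible complex representations are 1-dimensional. They are given by chi_k(m) = zeta_8^(k*m) for k = 0,...,7. Row orthogonality: sum_m chi_k(m) conj(chi_l(m)) = 8 * [k = l].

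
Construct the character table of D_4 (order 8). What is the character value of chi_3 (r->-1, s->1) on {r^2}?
Conjugacy classes: {e} of size 1, {r^2} of size 1, {r^1, r^3} of size 2, {s, sr^2, ...} of size 2, {sr, sr^3, ...} of size 2.
Character table:
  irrep \ class              {e} (size 1)  {r^2} (size 1)  {r^1, r^3} (size 2)  {s, sr^2, ...} (size 2)  {sr, sr^3, ...} (size 2)
  chi_1 (triv)               1             1               1                    1                        1                       
  chi_2 (sign: r->1, s->-1)  1             1               1                    -1                       -1                      
  chi_3 (r->-1, s->1)        1             1               -1                   1                        -1                      
  chi_4 (r->-1, s->-1)       1             1               -1                   -1                       1                       
  chi_5 (2d, j=1)            2             -2              0                    0                        0                       

Spot check: chi_3 (r->-1, s->1) on {r^2} = 1.

Details: D_4 has order 2*4 = 8 with 5 conjugacy classes, hence 5 irreducibles. Sum of squared dims 1 + 1 + 1 + 1 + 4 = 8 = |G|. Linear characters come from the abelianisation; the 2-dimensional irreps have character r^k -> 2*cos(2*pi*j*k/4), reflections -> 0.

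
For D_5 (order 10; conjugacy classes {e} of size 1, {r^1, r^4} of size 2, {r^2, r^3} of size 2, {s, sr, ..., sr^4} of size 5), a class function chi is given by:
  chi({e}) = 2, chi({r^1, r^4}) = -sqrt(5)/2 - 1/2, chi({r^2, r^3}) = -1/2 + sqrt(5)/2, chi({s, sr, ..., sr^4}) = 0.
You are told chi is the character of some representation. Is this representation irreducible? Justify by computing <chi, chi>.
Irreducible: <chi, chi> = 1.

Why: <chi, chi> = (1/|G|) sum_C |C| * |chi(C)|^2 = (1/10)[1*|2|^2 + 2*|-sqrt(5)/2 - 1/2|^2 + 2*|-1/2 + sqrt(5)/2|^2 + 5*|0|^2]
  = (1/10)[(4) + (sqrt(5) + 3) + (3 - sqrt(5)) + (0)] = 10/10 = 1.
A character is irreducible iff <chi, chi> = 1, so this representation is irreducible.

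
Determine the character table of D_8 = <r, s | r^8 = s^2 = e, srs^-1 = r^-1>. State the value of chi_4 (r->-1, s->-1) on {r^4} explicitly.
Conjugacy classes: {e} of size 1, {r^4} of size 1, {r^1, r^7} of size 2, {r^2, r^6} of size 2, {r^3, r^5} of size 2, {s, sr^2, ...} of size 4, {sr, sr^3, ...} of size 4.
Character table:
  irrep \ class              {e} (size 1)  {r^4} (size 1)  {r^1, r^7} (size 2)  {r^2, r^6} (size 2)  {r^3, r^5} (size 2)  {s, sr^2, ...} (size 4)  {sr, sr^3, ...} (size 4)
  chi_1 (triv)               1             1               1                    1                    1                    1                        1                       
  chi_2 (sign: r->1, s->-1)  1             1               1                    1                    1                    -1                       -1                      
  chi_3 (r->-1, s->1)        1             1               -1                   1                    -1                   1                        -1                      
  chi_4 (r->-1, s->-1)       1             1               -1                   1                    -1                   -1                       1                       
  chi_5 (2d, j=1)            2             -2              sqrt(2)              0                    -sqrt(2)             0                        0                       
  chi_6 (2d, j=2)            2             2               0                    -2                   0                    0                        0                       
  chi_7 (2d, j=3)            2             -2              -sqrt(2)             0                    sqrt(2)              0                        0                       

Spot check: chi_4 (r->-1, s->-1) on {r^4} = 1.

Argument: D_8 has order 2*8 = 16 with 7 conjugacy classes, hence 7 irreducibles. Sum of squared dims 1 + 1 + 1 + 1 + 4 + 4 + 4 = 16 = |G|. Linear characters come from the abelianisation; the 2-dimensional irreps have character r^k -> 2*cos(2*pi*j*k/8), reflections -> 0.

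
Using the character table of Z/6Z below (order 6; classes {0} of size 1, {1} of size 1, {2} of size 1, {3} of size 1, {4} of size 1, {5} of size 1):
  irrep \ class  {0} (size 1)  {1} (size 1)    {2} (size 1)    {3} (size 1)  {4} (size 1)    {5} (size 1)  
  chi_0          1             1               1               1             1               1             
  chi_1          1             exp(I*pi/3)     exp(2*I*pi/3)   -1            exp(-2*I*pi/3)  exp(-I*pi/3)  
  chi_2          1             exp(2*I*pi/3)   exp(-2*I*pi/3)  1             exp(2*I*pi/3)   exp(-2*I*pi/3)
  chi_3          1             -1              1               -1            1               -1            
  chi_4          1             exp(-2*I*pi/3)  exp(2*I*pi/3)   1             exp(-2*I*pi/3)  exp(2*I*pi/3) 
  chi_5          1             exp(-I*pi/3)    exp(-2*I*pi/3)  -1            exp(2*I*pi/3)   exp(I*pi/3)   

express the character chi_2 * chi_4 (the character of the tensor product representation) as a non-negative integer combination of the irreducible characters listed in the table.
chi_2 tensor chi_4 = chi_0 (all other irreducibles have multiplicity 0).

Proof sketch: The character of a tensor product is the pointwise product (chi_2 * chi_4)(C) = chi_2(C) * chi_4(C):
  {0}: (1)*(1), {1}: (exp(2*I*pi/3))*(exp(-2*I*pi/3)), {2}: (exp(-2*I*pi/3))*(exp(2*I*pi/3)), {3}: (1)*(1), {4}: (exp(2*I*pi/3))*(exp(-2*I*pi/3)), {5}: (exp(-2*I*pi/3))*(exp(2*I*pi/3))
so (chi_2 * chi_4) takes values
  {0} -> 1, {1} -> 1, {2} -> 1, {3} -> 1, {4} -> 1, {5} -> 1.
Now take the inner product of this character with each irreducible chi from the table, <chi_2*chi_4, chi> = (1/6) sum_C |C| (chi_2*chi_4)(C) conj(chi(C)):
  <chi_2*chi_4, chi_0> = (1/6)[1*(1)*conj(1) + 1*(1)*conj(1) + 1*(1)*conj(1) + 1*(1)*conj(1) + 1*(1)*conj(1) + 1*(1)*conj(1)]
      = (1/6)[(1) + (1) + (1) + (1) + (1) + (1)] = 6/6 = 1
  <chi_2*chi_4, chi_1> = (1/6)[1*(1)*conj(1) + 1*(1)*conj(exp(I*pi/3)) + 1*(1)*conj(exp(2*I*pi/3)) + 1*(1)*conj(-1) + 1*(1)*conj(exp(-2*I*pi/3)) + 1*(1)*conj(exp(-I*pi/3))]
      = (1/6)[(1) + (exp(-I*pi/3)) + (exp(-2*I*pi/3)) + (-1) + (exp(2*I*pi/3)) + (exp(I*pi/3))] = 0/6 = 0
  <chi_2*chi_4, chi_2> = (1/6)[1*(1)*conj(1) + 1*(1)*conj(exp(2*I*pi/3)) + 1*(1)*conj(exp(-2*I*pi/3)) + 1*(1)*conj(1) + 1*(1)*conj(exp(2*I*pi/3)) + 1*(1)*conj(exp(-2*I*pi/3))]
      = (1/6)[(1) + (exp(-2*I*pi/3)) + (exp(2*I*pi/3)) + (1) + (exp(-2*I*pi/3)) + (exp(2*I*pi/3))] = 0/6 = 0
  <chi_2*chi_4, chi_3> = (1/6)[1*(1)*conj(1) + 1*(1)*conj(-1) + 1*(1)*conj(1) + 1*(1)*conj(-1) + 1*(1)*conj(1) + 1*(1)*conj(-1)]
      = (1/6)[(1) + (-1) + (1) + (-1) + (1) + (-1)] = 0/6 = 0
  <chi_2*chi_4, chi_4> = (1/6)[1*(1)*conj(1) + 1*(1)*conj(exp(-2*I*pi/3)) + 1*(1)*conj(exp(2*I*pi/3)) + 1*(1)*conj(1) + 1*(1)*conj(exp(-2*I*pi/3)) + 1*(1)*conj(exp(2*I*pi/3))]
      = (1/6)[(1) + (exp(2*I*pi/3)) + (exp(-2*I*pi/3)) + (1) + (exp(2*I*pi/3)) + (exp(-2*I*pi/3))] = 0/6 = 0
  <chi_2*chi_4, chi_5> = (1/6)[1*(1)*conj(1) + 1*(1)*conj(exp(-I*pi/3)) + 1*(1)*conj(exp(-2*I*pi/3)) + 1*(1)*conj(-1) + 1*(1)*conj(exp(2*I*pi/3)) + 1*(1)*conj(exp(I*pi/3))]
      = (1/6)[(1) + (exp(I*pi/3)) + (exp(2*I*pi/3)) + (-1) + (exp(-2*I*pi/3)) + (exp(-I*pi/3))] = 0/6 = 0
(Exp terms are combined using exp(i*s)*conj(exp(i*t)) = exp(i*(s-t)), and sums of them are collapsed using the identity that for every m > 1 the m distinct m-th roots of unity sum to 0, e.g. 1 + exp(2*I*pi/3) + exp(-2*I*pi/3) = 0.)
Hence the multiplicities are chi_0: 1. Dimension check: dim(chi_2)*dim(chi_4) = 1*1 = 1 and sum (mult * dim) = 1*1 = 1.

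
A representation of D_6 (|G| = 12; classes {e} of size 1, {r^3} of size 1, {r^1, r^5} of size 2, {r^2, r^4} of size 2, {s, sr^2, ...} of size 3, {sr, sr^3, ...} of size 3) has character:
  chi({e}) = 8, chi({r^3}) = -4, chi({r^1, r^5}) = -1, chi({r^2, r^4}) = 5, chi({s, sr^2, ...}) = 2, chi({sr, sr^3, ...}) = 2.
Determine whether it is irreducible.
Not irreducible (reducible): <chi, chi> = 13 > 1.

Solution. <chi, chi> = (1/|G|) sum_C |C| * |chi(C)|^2 = (1/12)[1*|8|^2 + 1*|-4|^2 + 2*|-1|^2 + 2*|5|^2 + 3*|2|^2 + 3*|2|^2]
  = (1/12)[(64) + (16) + (2) + (50) + (12) + (12)] = 156/12 = 13.
A character is irreducible iff <chi, chi> = 1, so this representation is reducible.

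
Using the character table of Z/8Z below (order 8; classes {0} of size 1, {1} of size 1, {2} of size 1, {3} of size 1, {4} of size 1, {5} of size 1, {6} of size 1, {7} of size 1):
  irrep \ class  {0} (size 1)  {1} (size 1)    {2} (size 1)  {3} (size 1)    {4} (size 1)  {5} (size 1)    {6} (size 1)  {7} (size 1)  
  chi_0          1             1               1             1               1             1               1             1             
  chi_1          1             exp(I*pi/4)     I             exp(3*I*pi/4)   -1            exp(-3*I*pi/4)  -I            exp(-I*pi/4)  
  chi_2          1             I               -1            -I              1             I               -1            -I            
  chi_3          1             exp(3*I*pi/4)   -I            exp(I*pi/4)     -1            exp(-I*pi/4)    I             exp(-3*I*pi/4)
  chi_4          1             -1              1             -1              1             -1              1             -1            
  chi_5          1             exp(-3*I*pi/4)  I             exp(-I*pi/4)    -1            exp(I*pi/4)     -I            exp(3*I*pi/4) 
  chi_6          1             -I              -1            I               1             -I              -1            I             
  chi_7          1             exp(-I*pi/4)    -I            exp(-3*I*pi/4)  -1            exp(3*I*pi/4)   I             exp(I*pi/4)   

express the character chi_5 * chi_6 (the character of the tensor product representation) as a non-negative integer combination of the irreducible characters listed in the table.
chi_5 tensor chi_6 = chi_3 (all other irreducibles have multiplicity 0).

The character of a tensor product is the pointwise product (chi_5 * chi_6)(C) = chi_5(C) * chi_6(C):
  {0}: (1)*(1), {1}: (exp(-3*I*pi/4))*(-I), {2}: (I)*(-1), {3}: (exp(-I*pi/4))*(I), {4}: (-1)*(1), {5}: (exp(I*pi/4))*(-I), {6}: (-I)*(-1), {7}: (exp(3*I*pi/4))*(I)
so (chi_5 * chi_6) takes values
  {0} -> 1, {1} -> -exp(-I*pi/4), {2} -> -I, {3} -> exp(I*pi/4), {4} -> -1, {5} -> -exp(3*I*pi/4), {6} -> I, {7} -> exp(-3*I*pi/4).
Now take the inner product of this character with each irreducible chi from the table, <chi_5*chi_6, chi> = (1/8) sum_C |C| (chi_5*chi_6)(C) conj(chi(C)):
  <chi_5*chi_6, chi_0> = (1/8)[1*(1)*conj(1) + 1*(-exp(-I*pi/4))*conj(1) + 1*(-I)*conj(1) + 1*(exp(I*pi/4))*conj(1) + 1*(-1)*conj(1) + 1*(-exp(3*I*pi/4))*conj(1) + 1*(I)*conj(1) + 1*(exp(-3*I*pi/4))*conj(1)]
      = (1/8)[(1) + (-exp(-I*pi/4)) + (-I) + (exp(I*pi/4)) + (-1) + (-exp(3*I*pi/4)) + (I) + (exp(-3*I*pi/4))] = 0/8 = 0
  <chi_5*chi_6, chi_1> = (1/8)[1*(1)*conj(1) + 1*(-exp(-I*pi/4))*conj(exp(I*pi/4)) + 1*(-I)*conj(I) + 1*(exp(I*pi/4))*conj(exp(3*I*pi/4)) + 1*(-1)*conj(-1) + 1*(-exp(3*I*pi/4))*conj(exp(-3*I*pi/4)) + 1*(I)*conj(-I) + 1*(exp(-3*I*pi/4))*conj(exp(-I*pi/4))]
      = (1/8)[(1) + (I) + (-1) + (-I) + (1) + (I) + (-1) + (-I)] = 0/8 = 0
  <chi_5*chi_6, chi_2> = (1/8)[1*(1)*conj(1) + 1*(-exp(-I*pi/4))*conj(I) + 1*(-I)*conj(-1) + 1*(exp(I*pi/4))*conj(-I) + 1*(-1)*conj(1) + 1*(-exp(3*I*pi/4))*conj(I) + 1*(I)*conj(-1) + 1*(exp(-3*I*pi/4))*conj(-I)]
      = (1/8)[(1) + (exp(I*pi/4)) + (I) + (exp(3*I*pi/4)) + (-1) + (exp(-3*I*pi/4)) + (-I) + (exp(-I*pi/4))] = 0/8 = 0
  <chi_5*chi_6, chi_3> = (1/8)[1*(1)*conj(1) + 1*(-exp(-I*pi/4))*conj(exp(3*I*pi/4)) + 1*(-I)*conj(-I) + 1*(exp(I*pi/4))*conj(exp(I*pi/4)) + 1*(-1)*conj(-1) + 1*(-exp(3*I*pi/4))*conj(exp(-I*pi/4)) + 1*(I)*conj(I) + 1*(exp(-3*I*pi/4))*conj(exp(-3*I*pi/4))]
      = (1/8)[(1) + (1) + (1) + (1) + (1) + (1) + (1) + (1)] = 8/8 = 1
  <chi_5*chi_6, chi_4> = (1/8)[1*(1)*conj(1) + 1*(-exp(-I*pi/4))*conj(-1) + 1*(-I)*conj(1) + 1*(exp(I*pi/4))*conj(-1) + 1*(-1)*conj(1) + 1*(-exp(3*I*pi/4))*conj(-1) + 1*(I)*conj(1) + 1*(exp(-3*I*pi/4))*conj(-1)]
      = (1/8)[(1) + (exp(-I*pi/4)) + (-I) + (-exp(I*pi/4)) + (-1) + (exp(3*I*pi/4)) + (I) + (-exp(-3*I*pi/4))] = 0/8 = 0
  <chi_5*chi_6, chi_5> = (1/8)[1*(1)*conj(1) + 1*(-exp(-I*pi/4))*conj(exp(-3*I*pi/4)) + 1*(-I)*conj(I) + 1*(exp(I*pi/4))*conj(exp(-I*pi/4)) + 1*(-1)*conj(-1) + 1*(-exp(3*I*pi/4))*conj(exp(I*pi/4)) + 1*(I)*conj(-I) + 1*(exp(-3*I*pi/4))*conj(exp(3*I*pi/4))]
      = (1/8)[(1) + (-I) + (-1) + (I) + (1) + (-I) + (-1) + (I)] = 0/8 = 0
  <chi_5*chi_6, chi_6> = (1/8)[1*(1)*conj(1) + 1*(-exp(-I*pi/4))*conj(-I) + 1*(-I)*conj(-1) + 1*(exp(I*pi/4))*conj(I) + 1*(-1)*conj(1) + 1*(-exp(3*I*pi/4))*conj(-I) + 1*(I)*conj(-1) + 1*(exp(-3*I*pi/4))*conj(I)]
      = (1/8)[(1) + (-exp(I*pi/4)) + (I) + (-exp(3*I*pi/4)) + (-1) + (-exp(-3*I*pi/4)) + (-I) + (-exp(-I*pi/4))] = 0/8 = 0
  <chi_5*chi_6, chi_7> = (1/8)[1*(1)*conj(1) + 1*(-exp(-I*pi/4))*conj(exp(-I*pi/4)) + 1*(-I)*conj(-I) + 1*(exp(I*pi/4))*conj(exp(-3*I*pi/4)) + 1*(-1)*conj(-1) + 1*(-exp(3*I*pi/4))*conj(exp(3*I*pi/4)) + 1*(I)*conj(I) + 1*(exp(-3*I*pi/4))*conj(exp(I*pi/4))]
      = (1/8)[(1) + (-1) + (1) + (-1) + (1) + (-1) + (1) + (-1)] = 0/8 = 0
(Exp terms are combined using exp(i*s)*conj(exp(i*t)) = exp(i*(s-t)), and sums of them are collapsed using the identity that for every m > 1 the m distinct m-th roots of unity sum to 0, e.g. 1 + exp(2*I*pi/3) + exp(-2*I*pi/3) = 0.)
Hence the multiplicities are chi_3: 1. Dimension check: dim(chi_5)*dim(chi_6) = 1*1 = 1 and sum (mult * dim) = 1*1 = 1.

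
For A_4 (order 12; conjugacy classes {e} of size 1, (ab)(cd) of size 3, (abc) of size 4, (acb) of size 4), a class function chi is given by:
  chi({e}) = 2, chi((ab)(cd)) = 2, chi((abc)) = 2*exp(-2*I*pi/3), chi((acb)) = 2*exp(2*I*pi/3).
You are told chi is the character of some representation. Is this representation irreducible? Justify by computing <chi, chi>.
Not irreducible (reducible): <chi, chi> = 4 > 1.

Working: <chi, chi> = (1/|G|) sum_C |C| * |chi(C)|^2 = (1/12)[1*|2|^2 + 3*|2|^2 + 4*|2*exp(-2*I*pi/3)|^2 + 4*|2*exp(2*I*pi/3)|^2]
  = (1/12)[(4) + (12) + (16) + (16)] = 48/12 = 4.
(Exp terms are combined using exp(i*s)*conj(exp(i*t)) = exp(i*(s-t)), and sums of them are collapsed using the identity that for every m > 1 the m distinct m-th roots of unity sum to 0, e.g. 1 + exp(2*I*pi/3) + exp(-2*I*pi/3) = 0.)
A character is irreducible iff <chi, chi> = 1, so this representation is reducible.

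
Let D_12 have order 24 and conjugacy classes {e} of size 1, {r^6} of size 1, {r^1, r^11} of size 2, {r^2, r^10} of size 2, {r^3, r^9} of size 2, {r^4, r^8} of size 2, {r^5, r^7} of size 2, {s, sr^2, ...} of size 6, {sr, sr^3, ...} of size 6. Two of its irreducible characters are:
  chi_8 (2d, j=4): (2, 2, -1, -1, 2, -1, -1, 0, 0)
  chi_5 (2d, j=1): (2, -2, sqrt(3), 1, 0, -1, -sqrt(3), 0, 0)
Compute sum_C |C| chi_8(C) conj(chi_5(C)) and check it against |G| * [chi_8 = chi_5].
Sum = 0; so <chi_8, chi_5> = 0 (distinct irreducibles are orthogonal).

Details: Compute term by term over conjugacy classes (|C| * chi_8(C) * conj(chi_5(C))):
  1*(2)*conj(2) + 1*(2)*conj(-2) + 2*(-1)*conj(sqrt(3)) + 2*(-1)*conj(1) + 2*(2)*conj(0) + 2*(-1)*conj(-1) + 2*(-1)*conj(-sqrt(3)) + 6*(0)*conj(0) + 6*(0)*conj(0)
  = (4) + (-4) + (-2*sqrt(3)) + (-2) + (0) + (2) + (2*sqrt(3)) + (0) + (0)
  = 0.
Dividing by |G| = 24 gives 0/24 = 0, matching the row-orthogonality relation <chi_8, chi_5> = [chi_8 = chi_5].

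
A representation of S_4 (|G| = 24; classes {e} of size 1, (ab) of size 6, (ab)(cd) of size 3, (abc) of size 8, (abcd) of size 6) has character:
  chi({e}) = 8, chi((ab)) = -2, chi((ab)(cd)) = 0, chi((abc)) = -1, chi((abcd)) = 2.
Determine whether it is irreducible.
Not irreducible (reducible): <chi, chi> = 5 > 1.

Working: <chi, chi> = (1/|G|) sum_C |C| * |chi(C)|^2 = (1/24)[1*|8|^2 + 6*|-2|^2 + 3*|0|^2 + 8*|-1|^2 + 6*|2|^2]
  = (1/24)[(64) + (24) + (0) + (8) + (24)] = 120/24 = 5.
A character is irreducible iff <chi, chi> = 1, so this representation is reducible.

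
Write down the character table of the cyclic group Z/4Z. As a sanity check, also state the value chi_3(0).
Character table of Z/4Z (irreps indexed chi_0,...,chi_3 with chi_k(m) = zeta_4^(k*m), zeta_4 = exp(2*pi*i/4)):
  irrep \ class  {0} (size 1)  {1} (size 1)  {2} (size 1)  {3} (size 1)
  chi_0          1             1             1             1           
  chi_1          1             I             -1            -I          
  chi_2          1             -1            1             -1          
  chi_3          1             -I            -1            I           

Spot check: chi_3(0) = zeta_4^(3*0) = zeta_4^0 = 1.

Solution. Z/4Z is abelian, so all 4 irreducible complex representations are 1-dimensional. They are given by chi_k(m) = zeta_4^(k*m) for k = 0,...,3. Row orthogonality: sum_m chi_k(m) conj(chi_l(m)) = 4 * [k = l].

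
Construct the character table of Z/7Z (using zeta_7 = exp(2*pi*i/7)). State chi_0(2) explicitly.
Character table of Z/7Z (irreps indexed chi_0,...,chi_6 with chi_k(m) = zeta_7^(k*m), zeta_7 = exp(2*pi*i/7)):
  irrep \ class  {0} (size 1)  {1} (size 1)    {2} (size 1)    {3} (size 1)    {4} (size 1)    {5} (size 1)    {6} (size 1)  
  chi_0          1             1               1               1               1               1               1             
  chi_1          1             exp(2*I*pi/7)   exp(4*I*pi/7)   exp(6*I*pi/7)   exp(-6*I*pi/7)  exp(-4*I*pi/7)  exp(-2*I*pi/7)
  chi_2          1             exp(4*I*pi/7)   exp(-6*I*pi/7)  exp(-2*I*pi/7)  exp(2*I*pi/7)   exp(6*I*pi/7)   exp(-4*I*pi/7)
  chi_3          1             exp(6*I*pi/7)   exp(-2*I*pi/7)  exp(4*I*pi/7)   exp(-4*I*pi/7)  exp(2*I*pi/7)   exp(-6*I*pi/7)
  chi_4          1             exp(-6*I*pi/7)  exp(2*I*pi/7)   exp(-4*I*pi/7)  exp(4*I*pi/7)   exp(-2*I*pi/7)  exp(6*I*pi/7) 
  chi_5          1             exp(-4*I*pi/7)  exp(6*I*pi/7)   exp(2*I*pi/7)   exp(-2*I*pi/7)  exp(-6*I*pi/7)  exp(4*I*pi/7) 
  chi_6          1             exp(-2*I*pi/7)  exp(-4*I*pi/7)  exp(-6*I*pi/7)  exp(6*I*pi/7)   exp(4*I*pi/7)   exp(2*I*pi/7) 

Spot check: chi_0(2) = zeta_7^(0*2) = zeta_7^0 = 1.

Justification: Z/7Z is abelian, so all 7 irreducible complex representations are 1-dimensional. They are given by chi_k(m) = zeta_7^(k*m) for k = 0,...,6. Row orthogonality: sum_m chi_k(m) conj(chi_l(m)) = 7 * [k = l].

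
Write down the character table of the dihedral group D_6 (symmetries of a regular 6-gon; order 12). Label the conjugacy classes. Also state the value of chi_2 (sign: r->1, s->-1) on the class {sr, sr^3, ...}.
Conjugacy classes: {e} of size 1, {r^3} of size 1, {r^1, r^5} of size 2, {r^2, r^4} of size 2, {s, sr^2, ...} of size 3, {sr, sr^3, ...} of size 3.
Character table:
  irrep \ class              {e} (size 1)  {r^3} (size 1)  {r^1, r^5} (size 2)  {r^2, r^4} (size 2)  {s, sr^2, ...} (size 3)  {sr, sr^3, ...} (size 3)
  chi_1 (triv)               1             1               1                    1                    1                        1                       
  chi_2 (sign: r->1, s->-1)  1             1               1                    1                    -1                       -1                      
  chi_3 (r->-1, s->1)        1             -1              -1                   1                    1                        -1                      
  chi_4 (r->-1, s->-1)       1             -1              -1                   1                    -1                       1                       
  chi_5 (2d, j=1)            2             -2              1                    -1                   0                        0                       
  chi_6 (2d, j=2)            2             2               -1                   -1                   0                        0                       

Spot check: chi_2 (sign: r->1, s->-1) on {sr, sr^3, ...} = -1.

D_6 has order 2*6 = 12 with 6 conjugacy classes, hence 6 irreducibles. Sum of squared dims 1 + 1 + 1 + 1 + 4 + 4 = 12 = |G|. Linear characters come from the abelianisation; the 2-dimensional irreps have character r^k -> 2*cos(2*pi*j*k/6), reflections -> 0.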